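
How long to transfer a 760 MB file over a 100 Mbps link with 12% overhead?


Effective throughput = 100 * (1 - 12/100) = 88 Mbps
File size in Mb = 760 * 8 = 6080 Mb
Time = 6080 / 88
Time = 69.0909 seconds


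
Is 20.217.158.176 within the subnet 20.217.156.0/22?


Subnet network: 20.217.156.0
Test IP AND mask: 20.217.156.0
Yes, 20.217.158.176 is in 20.217.156.0/22


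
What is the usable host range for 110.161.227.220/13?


Network: 110.160.0.0
Broadcast: 110.167.255.255
First usable = network + 1
Last usable = broadcast - 1
Range: 110.160.0.1 to 110.167.255.254


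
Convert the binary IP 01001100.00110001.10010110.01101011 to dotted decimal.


01001100 = 76
00110001 = 49
10010110 = 150
01101011 = 107
IP: 76.49.150.107


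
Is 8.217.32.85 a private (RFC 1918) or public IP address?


RFC 1918 private ranges:
  10.0.0.0/8 (10.0.0.0 - 10.255.255.255)
  172.16.0.0/12 (172.16.0.0 - 172.31.255.255)
  192.168.0.0/16 (192.168.0.0 - 192.168.255.255)
Public (not in any RFC 1918 range)


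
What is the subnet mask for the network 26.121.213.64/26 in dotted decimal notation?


/26 means 26 network bits, 6 host bits
Binary: 11111111111111111111111111000000
Mask: 255.255.255.192


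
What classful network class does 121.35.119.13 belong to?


First octet: 121
Binary: 01111001
0xxxxxxx -> Class A (1-126)
Class A, default mask 255.0.0.0 (/8)


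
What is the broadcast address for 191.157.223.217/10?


Network: 191.128.0.0/10
Host bits = 22
Set all host bits to 1:
Broadcast: 191.191.255.255


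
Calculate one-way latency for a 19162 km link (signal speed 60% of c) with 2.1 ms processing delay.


Speed = 0.6 * 3e5 km/s = 180000 km/s
Propagation delay = 19162 / 180000 = 0.1065 s = 106.4556 ms
Processing delay = 2.1 ms
Total one-way latency = 108.5556 ms


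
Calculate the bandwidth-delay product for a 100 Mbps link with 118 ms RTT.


BDP = bandwidth * RTT
= 100 Mbps * 118 ms
= 100 * 1e6 * 118 / 1000 bits
= 11800000 bits
= 1475000 bytes
= 1440.4297 KB
BDP = 11800000 bits (1475000 bytes)


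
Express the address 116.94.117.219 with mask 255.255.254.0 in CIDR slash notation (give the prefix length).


Binary: 11111111.11111111.11111110.00000000
Count leading 1s
Prefix: /23


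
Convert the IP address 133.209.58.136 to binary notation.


133 = 10000101
209 = 11010001
58 = 00111010
136 = 10001000
Binary: 10000101.11010001.00111010.10001000


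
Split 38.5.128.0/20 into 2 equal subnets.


New prefix = 20 + 1 = 21
Each subnet has 2048 addresses
  38.5.128.0/21
  38.5.136.0/21
Subnets: 38.5.128.0/21, 38.5.136.0/21


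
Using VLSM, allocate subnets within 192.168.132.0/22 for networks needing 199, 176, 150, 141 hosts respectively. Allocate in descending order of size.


199 hosts -> /24 (254 usable): 192.168.132.0/24
176 hosts -> /24 (254 usable): 192.168.133.0/24
150 hosts -> /24 (254 usable): 192.168.134.0/24
141 hosts -> /24 (254 usable): 192.168.135.0/24
Allocation: 192.168.132.0/24 (199 hosts, 254 usable); 192.168.133.0/24 (176 hosts, 254 usable); 192.168.134.0/24 (150 hosts, 254 usable); 192.168.135.0/24 (141 hosts, 254 usable)


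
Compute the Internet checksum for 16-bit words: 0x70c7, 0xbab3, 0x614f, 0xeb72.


Sum all words (with carry folding):
+ 0x70c7 = 0x70c7
+ 0xbab3 = 0x2b7b
+ 0x614f = 0x8cca
+ 0xeb72 = 0x783d
One's complement: ~0x783d
Checksum = 0x87c2


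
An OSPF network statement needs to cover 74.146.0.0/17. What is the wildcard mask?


Subnet mask: 255.255.128.0
Wildcard = 255.255.255.255 - subnet mask
255 - 255 = 0
255 - 255 = 0
255 - 128 = 127
255 - 0 = 255
Wildcard: 0.0.127.255


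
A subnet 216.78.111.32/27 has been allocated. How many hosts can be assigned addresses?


Host bits = 32 - 27 = 5
Total addresses = 2^5 = 32
Usable = total - 2 (network and broadcast)
Usable hosts: 30


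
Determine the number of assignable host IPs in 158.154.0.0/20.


Host bits = 32 - 20 = 12
Total addresses = 2^12 = 4096
Usable = total - 2 (network and broadcast)
Usable hosts: 4094


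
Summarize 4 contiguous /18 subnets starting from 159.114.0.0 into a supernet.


Original prefix: /18
Number of subnets: 4 = 2^2
New prefix = 18 - 2 = 16
Supernet: 159.114.0.0/16


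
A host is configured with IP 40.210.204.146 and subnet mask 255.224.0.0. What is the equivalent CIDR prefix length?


Binary: 11111111.11100000.00000000.00000000
Count leading 1s
Prefix: /11


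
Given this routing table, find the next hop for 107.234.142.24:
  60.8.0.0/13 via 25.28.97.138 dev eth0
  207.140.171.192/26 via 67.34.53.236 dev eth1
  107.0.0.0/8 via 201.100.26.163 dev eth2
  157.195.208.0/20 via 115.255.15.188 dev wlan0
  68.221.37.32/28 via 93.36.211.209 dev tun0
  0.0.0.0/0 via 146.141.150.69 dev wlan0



Longest prefix match for 107.234.142.24:
  /13 60.8.0.0: no
  /26 207.140.171.192: no
  /8 107.0.0.0: MATCH
  /20 157.195.208.0: no
  /28 68.221.37.32: no
  /0 0.0.0.0: MATCH
Selected: next-hop 201.100.26.163 via eth2 (matched /8)


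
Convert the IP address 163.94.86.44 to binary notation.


163 = 10100011
94 = 01011110
86 = 01010110
44 = 00101100
Binary: 10100011.01011110.01010110.00101100


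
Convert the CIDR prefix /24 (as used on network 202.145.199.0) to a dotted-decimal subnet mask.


/24 means 24 network bits, 8 host bits
Binary: 11111111111111111111111100000000
Mask: 255.255.255.0


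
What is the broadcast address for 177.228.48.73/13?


Network: 177.224.0.0/13
Host bits = 19
Set all host bits to 1:
Broadcast: 177.231.255.255


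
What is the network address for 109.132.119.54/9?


IP:   01101101.10000100.01110111.00110110
Mask: 11111111.10000000.00000000.00000000
AND operation:
Net:  01101101.10000000.00000000.00000000
Network: 109.128.0.0/9


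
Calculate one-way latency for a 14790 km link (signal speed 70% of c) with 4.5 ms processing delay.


Speed = 0.7 * 3e5 km/s = 210000 km/s
Propagation delay = 14790 / 210000 = 0.0704 s = 70.4286 ms
Processing delay = 4.5 ms
Total one-way latency = 74.9286 ms


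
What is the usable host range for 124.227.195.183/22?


Network: 124.227.192.0
Broadcast: 124.227.195.255
First usable = network + 1
Last usable = broadcast - 1
Range: 124.227.192.1 to 124.227.195.254


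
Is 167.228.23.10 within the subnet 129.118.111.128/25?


Subnet network: 129.118.111.128
Test IP AND mask: 167.228.23.0
No, 167.228.23.10 is not in 129.118.111.128/25


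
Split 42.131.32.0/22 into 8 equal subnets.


New prefix = 22 + 3 = 25
Each subnet has 128 addresses
  42.131.32.0/25
  42.131.32.128/25
  42.131.33.0/25
  42.131.33.128/25
  42.131.34.0/25
  42.131.34.128/25
  42.131.35.0/25
  42.131.35.128/25
Subnets: 42.131.32.0/25, 42.131.32.128/25, 42.131.33.0/25, 42.131.33.128/25, 42.131.34.0/25, 42.131.34.128/25, 42.131.35.0/25, 42.131.35.128/25


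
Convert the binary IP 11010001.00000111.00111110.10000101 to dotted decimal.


11010001 = 209
00000111 = 7
00111110 = 62
10000101 = 133
IP: 209.7.62.133


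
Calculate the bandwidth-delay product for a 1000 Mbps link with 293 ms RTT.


BDP = bandwidth * RTT
= 1000 Mbps * 293 ms
= 1000 * 1e6 * 293 / 1000 bits
= 293000000 bits
= 36625000 bytes
= 35766.6016 KB
BDP = 293000000 bits (36625000 bytes)


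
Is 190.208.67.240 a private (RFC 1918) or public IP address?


RFC 1918 private ranges:
  10.0.0.0/8 (10.0.0.0 - 10.255.255.255)
  172.16.0.0/12 (172.16.0.0 - 172.31.255.255)
  192.168.0.0/16 (192.168.0.0 - 192.168.255.255)
Public (not in any RFC 1918 range)


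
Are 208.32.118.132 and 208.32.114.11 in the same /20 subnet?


Mask: 255.255.240.0
208.32.118.132 AND mask = 208.32.112.0
208.32.114.11 AND mask = 208.32.112.0
Yes, same subnet (208.32.112.0)


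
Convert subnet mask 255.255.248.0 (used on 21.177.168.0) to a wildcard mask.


Subnet mask: 255.255.248.0
Wildcard = 255.255.255.255 - subnet mask
255 - 255 = 0
255 - 255 = 0
255 - 248 = 7
255 - 0 = 255
Wildcard: 0.0.7.255


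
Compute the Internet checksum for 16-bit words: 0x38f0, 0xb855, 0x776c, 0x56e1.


Sum all words (with carry folding):
+ 0x38f0 = 0x38f0
+ 0xb855 = 0xf145
+ 0x776c = 0x68b2
+ 0x56e1 = 0xbf93
One's complement: ~0xbf93
Checksum = 0x406c


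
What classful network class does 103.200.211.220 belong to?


First octet: 103
Binary: 01100111
0xxxxxxx -> Class A (1-126)
Class A, default mask 255.0.0.0 (/8)


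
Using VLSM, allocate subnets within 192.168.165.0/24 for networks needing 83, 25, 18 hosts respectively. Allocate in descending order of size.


83 hosts -> /25 (126 usable): 192.168.165.0/25
25 hosts -> /27 (30 usable): 192.168.165.128/27
18 hosts -> /27 (30 usable): 192.168.165.160/27
Allocation: 192.168.165.0/25 (83 hosts, 126 usable); 192.168.165.128/27 (25 hosts, 30 usable); 192.168.165.160/27 (18 hosts, 30 usable)


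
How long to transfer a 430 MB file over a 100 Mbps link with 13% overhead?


Effective throughput = 100 * (1 - 13/100) = 87 Mbps
File size in Mb = 430 * 8 = 3440 Mb
Time = 3440 / 87
Time = 39.5402 seconds


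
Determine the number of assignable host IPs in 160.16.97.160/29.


Host bits = 32 - 29 = 3
Total addresses = 2^3 = 8
Usable = total - 2 (network and broadcast)
Usable hosts: 6


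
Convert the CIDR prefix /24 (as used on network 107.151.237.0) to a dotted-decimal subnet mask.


/24 means 24 network bits, 8 host bits
Binary: 11111111111111111111111100000000
Mask: 255.255.255.0


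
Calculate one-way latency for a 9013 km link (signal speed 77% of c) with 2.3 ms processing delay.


Speed = 0.77 * 3e5 km/s = 231000 km/s
Propagation delay = 9013 / 231000 = 0.039 s = 39.0173 ms
Processing delay = 2.3 ms
Total one-way latency = 41.3173 ms


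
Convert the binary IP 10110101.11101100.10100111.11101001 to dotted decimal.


10110101 = 181
11101100 = 236
10100111 = 167
11101001 = 233
IP: 181.236.167.233


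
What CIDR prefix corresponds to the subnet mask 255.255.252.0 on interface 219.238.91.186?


Binary: 11111111.11111111.11111100.00000000
Count leading 1s
Prefix: /22


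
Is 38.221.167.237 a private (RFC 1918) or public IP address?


RFC 1918 private ranges:
  10.0.0.0/8 (10.0.0.0 - 10.255.255.255)
  172.16.0.0/12 (172.16.0.0 - 172.31.255.255)
  192.168.0.0/16 (192.168.0.0 - 192.168.255.255)
Public (not in any RFC 1918 range)


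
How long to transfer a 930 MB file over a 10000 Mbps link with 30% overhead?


Effective throughput = 10000 * (1 - 30/100) = 7000 Mbps
File size in Mb = 930 * 8 = 7440 Mb
Time = 7440 / 7000
Time = 1.0629 seconds


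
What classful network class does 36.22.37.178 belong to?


First octet: 36
Binary: 00100100
0xxxxxxx -> Class A (1-126)
Class A, default mask 255.0.0.0 (/8)


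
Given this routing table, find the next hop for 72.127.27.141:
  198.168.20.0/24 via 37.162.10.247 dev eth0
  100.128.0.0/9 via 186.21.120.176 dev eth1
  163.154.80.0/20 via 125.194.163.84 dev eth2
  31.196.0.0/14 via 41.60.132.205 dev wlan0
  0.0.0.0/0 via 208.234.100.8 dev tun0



Longest prefix match for 72.127.27.141:
  /24 198.168.20.0: no
  /9 100.128.0.0: no
  /20 163.154.80.0: no
  /14 31.196.0.0: no
  /0 0.0.0.0: MATCH
Selected: next-hop 208.234.100.8 via tun0 (matched /0)


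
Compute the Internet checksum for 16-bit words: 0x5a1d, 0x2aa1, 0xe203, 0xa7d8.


Sum all words (with carry folding):
+ 0x5a1d = 0x5a1d
+ 0x2aa1 = 0x84be
+ 0xe203 = 0x66c2
+ 0xa7d8 = 0x0e9b
One's complement: ~0x0e9b
Checksum = 0xf164


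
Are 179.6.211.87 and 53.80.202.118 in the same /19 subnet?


Mask: 255.255.224.0
179.6.211.87 AND mask = 179.6.192.0
53.80.202.118 AND mask = 53.80.192.0
No, different subnets (179.6.192.0 vs 53.80.192.0)


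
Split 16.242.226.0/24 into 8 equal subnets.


New prefix = 24 + 3 = 27
Each subnet has 32 addresses
  16.242.226.0/27
  16.242.226.32/27
  16.242.226.64/27
  16.242.226.96/27
  16.242.226.128/27
  16.242.226.160/27
  16.242.226.192/27
  16.242.226.224/27
Subnets: 16.242.226.0/27, 16.242.226.32/27, 16.242.226.64/27, 16.242.226.96/27, 16.242.226.128/27, 16.242.226.160/27, 16.242.226.192/27, 16.242.226.224/27


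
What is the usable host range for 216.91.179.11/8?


Network: 216.0.0.0
Broadcast: 216.255.255.255
First usable = network + 1
Last usable = broadcast - 1
Range: 216.0.0.1 to 216.255.255.254


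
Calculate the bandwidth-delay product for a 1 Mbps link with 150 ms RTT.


BDP = bandwidth * RTT
= 1 Mbps * 150 ms
= 1 * 1e6 * 150 / 1000 bits
= 150000 bits
= 18750 bytes
= 18.3105 KB
BDP = 150000 bits (18750 bytes)


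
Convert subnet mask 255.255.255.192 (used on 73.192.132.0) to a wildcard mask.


Subnet mask: 255.255.255.192
Wildcard = 255.255.255.255 - subnet mask
255 - 255 = 0
255 - 255 = 0
255 - 255 = 0
255 - 192 = 63
Wildcard: 0.0.0.63


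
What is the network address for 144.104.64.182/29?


IP:   10010000.01101000.01000000.10110110
Mask: 11111111.11111111.11111111.11111000
AND operation:
Net:  10010000.01101000.01000000.10110000
Network: 144.104.64.176/29


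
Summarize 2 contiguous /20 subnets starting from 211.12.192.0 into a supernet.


Original prefix: /20
Number of subnets: 2 = 2^1
New prefix = 20 - 1 = 19
Supernet: 211.12.192.0/19


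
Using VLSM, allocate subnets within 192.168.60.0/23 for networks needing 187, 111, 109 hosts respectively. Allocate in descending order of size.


187 hosts -> /24 (254 usable): 192.168.60.0/24
111 hosts -> /25 (126 usable): 192.168.61.0/25
109 hosts -> /25 (126 usable): 192.168.61.128/25
Allocation: 192.168.60.0/24 (187 hosts, 254 usable); 192.168.61.0/25 (111 hosts, 126 usable); 192.168.61.128/25 (109 hosts, 126 usable)


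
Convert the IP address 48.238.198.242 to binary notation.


48 = 00110000
238 = 11101110
198 = 11000110
242 = 11110010
Binary: 00110000.11101110.11000110.11110010


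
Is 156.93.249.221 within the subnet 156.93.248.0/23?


Subnet network: 156.93.248.0
Test IP AND mask: 156.93.248.0
Yes, 156.93.249.221 is in 156.93.248.0/23


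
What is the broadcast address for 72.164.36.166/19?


Network: 72.164.32.0/19
Host bits = 13
Set all host bits to 1:
Broadcast: 72.164.63.255


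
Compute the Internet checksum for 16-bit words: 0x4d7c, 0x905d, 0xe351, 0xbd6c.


Sum all words (with carry folding):
+ 0x4d7c = 0x4d7c
+ 0x905d = 0xddd9
+ 0xe351 = 0xc12b
+ 0xbd6c = 0x7e98
One's complement: ~0x7e98
Checksum = 0x8167


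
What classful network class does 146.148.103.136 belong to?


First octet: 146
Binary: 10010010
10xxxxxx -> Class B (128-191)
Class B, default mask 255.255.0.0 (/16)


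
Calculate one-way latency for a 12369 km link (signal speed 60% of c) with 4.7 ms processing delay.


Speed = 0.6 * 3e5 km/s = 180000 km/s
Propagation delay = 12369 / 180000 = 0.0687 s = 68.7167 ms
Processing delay = 4.7 ms
Total one-way latency = 73.4167 ms


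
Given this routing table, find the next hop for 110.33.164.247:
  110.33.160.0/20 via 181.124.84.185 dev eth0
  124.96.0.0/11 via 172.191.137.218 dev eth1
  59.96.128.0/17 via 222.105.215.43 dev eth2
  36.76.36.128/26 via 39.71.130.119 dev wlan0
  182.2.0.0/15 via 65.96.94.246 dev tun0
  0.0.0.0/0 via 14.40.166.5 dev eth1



Longest prefix match for 110.33.164.247:
  /20 110.33.160.0: MATCH
  /11 124.96.0.0: no
  /17 59.96.128.0: no
  /26 36.76.36.128: no
  /15 182.2.0.0: no
  /0 0.0.0.0: MATCH
Selected: next-hop 181.124.84.185 via eth0 (matched /20)


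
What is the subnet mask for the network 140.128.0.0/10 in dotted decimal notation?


/10 means 10 network bits, 22 host bits
Binary: 11111111110000000000000000000000
Mask: 255.192.0.0


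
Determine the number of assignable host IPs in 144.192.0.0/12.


Host bits = 32 - 12 = 20
Total addresses = 2^20 = 1048576
Usable = total - 2 (network and broadcast)
Usable hosts: 1048574


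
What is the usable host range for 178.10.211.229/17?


Network: 178.10.128.0
Broadcast: 178.10.255.255
First usable = network + 1
Last usable = broadcast - 1
Range: 178.10.128.1 to 178.10.255.254


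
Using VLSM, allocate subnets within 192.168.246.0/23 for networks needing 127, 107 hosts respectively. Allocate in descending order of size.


127 hosts -> /24 (254 usable): 192.168.246.0/24
107 hosts -> /25 (126 usable): 192.168.247.0/25
Allocation: 192.168.246.0/24 (127 hosts, 254 usable); 192.168.247.0/25 (107 hosts, 126 usable)


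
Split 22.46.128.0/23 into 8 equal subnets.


New prefix = 23 + 3 = 26
Each subnet has 64 addresses
  22.46.128.0/26
  22.46.128.64/26
  22.46.128.128/26
  22.46.128.192/26
  22.46.129.0/26
  22.46.129.64/26
  22.46.129.128/26
  22.46.129.192/26
Subnets: 22.46.128.0/26, 22.46.128.64/26, 22.46.128.128/26, 22.46.128.192/26, 22.46.129.0/26, 22.46.129.64/26, 22.46.129.128/26, 22.46.129.192/26


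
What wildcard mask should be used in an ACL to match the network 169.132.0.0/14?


Subnet mask: 255.252.0.0
Wildcard = 255.255.255.255 - subnet mask
255 - 255 = 0
255 - 252 = 3
255 - 0 = 255
255 - 0 = 255
Wildcard: 0.3.255.255


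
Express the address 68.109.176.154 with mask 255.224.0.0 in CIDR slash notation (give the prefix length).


Binary: 11111111.11100000.00000000.00000000
Count leading 1s
Prefix: /11


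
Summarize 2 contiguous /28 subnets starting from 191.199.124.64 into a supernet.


Original prefix: /28
Number of subnets: 2 = 2^1
New prefix = 28 - 1 = 27
Supernet: 191.199.124.64/27


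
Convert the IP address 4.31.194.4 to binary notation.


4 = 00000100
31 = 00011111
194 = 11000010
4 = 00000100
Binary: 00000100.00011111.11000010.00000100


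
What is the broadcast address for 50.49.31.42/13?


Network: 50.48.0.0/13
Host bits = 19
Set all host bits to 1:
Broadcast: 50.55.255.255


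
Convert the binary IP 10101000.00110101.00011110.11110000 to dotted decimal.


10101000 = 168
00110101 = 53
00011110 = 30
11110000 = 240
IP: 168.53.30.240


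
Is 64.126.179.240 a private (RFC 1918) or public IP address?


RFC 1918 private ranges:
  10.0.0.0/8 (10.0.0.0 - 10.255.255.255)
  172.16.0.0/12 (172.16.0.0 - 172.31.255.255)
  192.168.0.0/16 (192.168.0.0 - 192.168.255.255)
Public (not in any RFC 1918 range)


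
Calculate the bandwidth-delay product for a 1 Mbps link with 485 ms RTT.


BDP = bandwidth * RTT
= 1 Mbps * 485 ms
= 1 * 1e6 * 485 / 1000 bits
= 485000 bits
= 60625 bytes
= 59.2041 KB
BDP = 485000 bits (60625 bytes)


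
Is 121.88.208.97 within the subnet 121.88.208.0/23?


Subnet network: 121.88.208.0
Test IP AND mask: 121.88.208.0
Yes, 121.88.208.97 is in 121.88.208.0/23


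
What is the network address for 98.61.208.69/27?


IP:   01100010.00111101.11010000.01000101
Mask: 11111111.11111111.11111111.11100000
AND operation:
Net:  01100010.00111101.11010000.01000000
Network: 98.61.208.64/27


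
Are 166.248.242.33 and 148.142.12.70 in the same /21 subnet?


Mask: 255.255.248.0
166.248.242.33 AND mask = 166.248.240.0
148.142.12.70 AND mask = 148.142.8.0
No, different subnets (166.248.240.0 vs 148.142.8.0)


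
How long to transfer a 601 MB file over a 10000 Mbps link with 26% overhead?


Effective throughput = 10000 * (1 - 26/100) = 7400 Mbps
File size in Mb = 601 * 8 = 4808 Mb
Time = 4808 / 7400
Time = 0.6497 seconds


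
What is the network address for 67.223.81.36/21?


IP:   01000011.11011111.01010001.00100100
Mask: 11111111.11111111.11111000.00000000
AND operation:
Net:  01000011.11011111.01010000.00000000
Network: 67.223.80.0/21


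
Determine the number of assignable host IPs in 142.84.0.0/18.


Host bits = 32 - 18 = 14
Total addresses = 2^14 = 16384
Usable = total - 2 (network and broadcast)
Usable hosts: 16382


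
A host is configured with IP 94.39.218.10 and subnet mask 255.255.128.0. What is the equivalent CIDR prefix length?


Binary: 11111111.11111111.10000000.00000000
Count leading 1s
Prefix: /17


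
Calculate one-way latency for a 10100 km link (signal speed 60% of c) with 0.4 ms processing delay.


Speed = 0.6 * 3e5 km/s = 180000 km/s
Propagation delay = 10100 / 180000 = 0.0561 s = 56.1111 ms
Processing delay = 0.4 ms
Total one-way latency = 56.5111 ms


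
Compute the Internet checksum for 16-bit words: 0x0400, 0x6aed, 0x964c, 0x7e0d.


Sum all words (with carry folding):
+ 0x0400 = 0x0400
+ 0x6aed = 0x6eed
+ 0x964c = 0x053a
+ 0x7e0d = 0x8347
One's complement: ~0x8347
Checksum = 0x7cb8


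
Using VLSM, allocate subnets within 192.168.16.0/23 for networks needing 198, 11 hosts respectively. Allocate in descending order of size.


198 hosts -> /24 (254 usable): 192.168.16.0/24
11 hosts -> /28 (14 usable): 192.168.17.0/28
Allocation: 192.168.16.0/24 (198 hosts, 254 usable); 192.168.17.0/28 (11 hosts, 14 usable)


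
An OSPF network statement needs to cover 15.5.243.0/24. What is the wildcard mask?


Subnet mask: 255.255.255.0
Wildcard = 255.255.255.255 - subnet mask
255 - 255 = 0
255 - 255 = 0
255 - 255 = 0
255 - 0 = 255
Wildcard: 0.0.0.255


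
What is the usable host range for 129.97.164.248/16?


Network: 129.97.0.0
Broadcast: 129.97.255.255
First usable = network + 1
Last usable = broadcast - 1
Range: 129.97.0.1 to 129.97.255.254


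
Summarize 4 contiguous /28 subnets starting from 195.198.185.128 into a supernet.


Original prefix: /28
Number of subnets: 4 = 2^2
New prefix = 28 - 2 = 26
Supernet: 195.198.185.128/26


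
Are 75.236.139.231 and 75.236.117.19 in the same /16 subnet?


Mask: 255.255.0.0
75.236.139.231 AND mask = 75.236.0.0
75.236.117.19 AND mask = 75.236.0.0
Yes, same subnet (75.236.0.0)


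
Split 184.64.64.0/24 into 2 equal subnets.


New prefix = 24 + 1 = 25
Each subnet has 128 addresses
  184.64.64.0/25
  184.64.64.128/25
Subnets: 184.64.64.0/25, 184.64.64.128/25


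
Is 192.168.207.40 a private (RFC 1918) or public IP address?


RFC 1918 private ranges:
  10.0.0.0/8 (10.0.0.0 - 10.255.255.255)
  172.16.0.0/12 (172.16.0.0 - 172.31.255.255)
  192.168.0.0/16 (192.168.0.0 - 192.168.255.255)
Private (in 192.168.0.0/16)


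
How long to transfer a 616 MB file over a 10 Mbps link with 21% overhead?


Effective throughput = 10 * (1 - 21/100) = 7.9 Mbps
File size in Mb = 616 * 8 = 4928 Mb
Time = 4928 / 7.9
Time = 623.7975 seconds


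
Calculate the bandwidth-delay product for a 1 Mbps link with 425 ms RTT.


BDP = bandwidth * RTT
= 1 Mbps * 425 ms
= 1 * 1e6 * 425 / 1000 bits
= 425000 bits
= 53125 bytes
= 51.8799 KB
BDP = 425000 bits (53125 bytes)


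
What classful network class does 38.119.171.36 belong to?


First octet: 38
Binary: 00100110
0xxxxxxx -> Class A (1-126)
Class A, default mask 255.0.0.0 (/8)


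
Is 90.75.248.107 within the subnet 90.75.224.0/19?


Subnet network: 90.75.224.0
Test IP AND mask: 90.75.224.0
Yes, 90.75.248.107 is in 90.75.224.0/19


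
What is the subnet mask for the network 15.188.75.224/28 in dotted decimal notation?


/28 means 28 network bits, 4 host bits
Binary: 11111111111111111111111111110000
Mask: 255.255.255.240


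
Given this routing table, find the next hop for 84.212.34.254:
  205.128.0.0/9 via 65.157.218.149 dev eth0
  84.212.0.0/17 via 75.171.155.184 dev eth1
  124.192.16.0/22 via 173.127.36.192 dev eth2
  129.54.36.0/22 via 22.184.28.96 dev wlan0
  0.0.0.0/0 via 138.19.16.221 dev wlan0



Longest prefix match for 84.212.34.254:
  /9 205.128.0.0: no
  /17 84.212.0.0: MATCH
  /22 124.192.16.0: no
  /22 129.54.36.0: no
  /0 0.0.0.0: MATCH
Selected: next-hop 75.171.155.184 via eth1 (matched /17)


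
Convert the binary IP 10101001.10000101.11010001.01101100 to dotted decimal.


10101001 = 169
10000101 = 133
11010001 = 209
01101100 = 108
IP: 169.133.209.108


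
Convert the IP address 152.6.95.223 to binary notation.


152 = 10011000
6 = 00000110
95 = 01011111
223 = 11011111
Binary: 10011000.00000110.01011111.11011111


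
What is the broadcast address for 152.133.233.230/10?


Network: 152.128.0.0/10
Host bits = 22
Set all host bits to 1:
Broadcast: 152.191.255.255


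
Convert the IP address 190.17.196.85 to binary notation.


190 = 10111110
17 = 00010001
196 = 11000100
85 = 01010101
Binary: 10111110.00010001.11000100.01010101


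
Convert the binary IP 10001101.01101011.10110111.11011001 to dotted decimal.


10001101 = 141
01101011 = 107
10110111 = 183
11011001 = 217
IP: 141.107.183.217


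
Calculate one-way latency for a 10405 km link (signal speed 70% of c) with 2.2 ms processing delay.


Speed = 0.7 * 3e5 km/s = 210000 km/s
Propagation delay = 10405 / 210000 = 0.0495 s = 49.5476 ms
Processing delay = 2.2 ms
Total one-way latency = 51.7476 ms


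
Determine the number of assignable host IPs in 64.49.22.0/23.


Host bits = 32 - 23 = 9
Total addresses = 2^9 = 512
Usable = total - 2 (network and broadcast)
Usable hosts: 510


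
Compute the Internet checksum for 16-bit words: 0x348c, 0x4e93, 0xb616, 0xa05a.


Sum all words (with carry folding):
+ 0x348c = 0x348c
+ 0x4e93 = 0x831f
+ 0xb616 = 0x3936
+ 0xa05a = 0xd990
One's complement: ~0xd990
Checksum = 0x266f


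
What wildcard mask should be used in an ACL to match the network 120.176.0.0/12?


Subnet mask: 255.240.0.0
Wildcard = 255.255.255.255 - subnet mask
255 - 255 = 0
255 - 240 = 15
255 - 0 = 255
255 - 0 = 255
Wildcard: 0.15.255.255


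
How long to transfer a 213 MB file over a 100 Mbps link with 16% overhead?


Effective throughput = 100 * (1 - 16/100) = 84 Mbps
File size in Mb = 213 * 8 = 1704 Mb
Time = 1704 / 84
Time = 20.2857 seconds


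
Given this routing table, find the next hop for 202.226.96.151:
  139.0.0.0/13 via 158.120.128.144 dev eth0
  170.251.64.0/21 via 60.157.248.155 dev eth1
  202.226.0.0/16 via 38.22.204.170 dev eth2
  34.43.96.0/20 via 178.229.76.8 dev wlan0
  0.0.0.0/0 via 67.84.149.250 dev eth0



Longest prefix match for 202.226.96.151:
  /13 139.0.0.0: no
  /21 170.251.64.0: no
  /16 202.226.0.0: MATCH
  /20 34.43.96.0: no
  /0 0.0.0.0: MATCH
Selected: next-hop 38.22.204.170 via eth2 (matched /16)


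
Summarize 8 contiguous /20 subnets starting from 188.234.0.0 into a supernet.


Original prefix: /20
Number of subnets: 8 = 2^3
New prefix = 20 - 3 = 17
Supernet: 188.234.0.0/17


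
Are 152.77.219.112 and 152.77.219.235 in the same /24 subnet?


Mask: 255.255.255.0
152.77.219.112 AND mask = 152.77.219.0
152.77.219.235 AND mask = 152.77.219.0
Yes, same subnet (152.77.219.0)


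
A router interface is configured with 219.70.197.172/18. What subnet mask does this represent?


/18 means 18 network bits, 14 host bits
Binary: 11111111111111111100000000000000
Mask: 255.255.192.0


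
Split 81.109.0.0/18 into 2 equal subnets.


New prefix = 18 + 1 = 19
Each subnet has 8192 addresses
  81.109.0.0/19
  81.109.32.0/19
Subnets: 81.109.0.0/19, 81.109.32.0/19


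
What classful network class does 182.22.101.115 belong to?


First octet: 182
Binary: 10110110
10xxxxxx -> Class B (128-191)
Class B, default mask 255.255.0.0 (/16)


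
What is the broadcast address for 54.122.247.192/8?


Network: 54.0.0.0/8
Host bits = 24
Set all host bits to 1:
Broadcast: 54.255.255.255


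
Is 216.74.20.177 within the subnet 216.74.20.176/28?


Subnet network: 216.74.20.176
Test IP AND mask: 216.74.20.176
Yes, 216.74.20.177 is in 216.74.20.176/28


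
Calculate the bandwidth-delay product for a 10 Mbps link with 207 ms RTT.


BDP = bandwidth * RTT
= 10 Mbps * 207 ms
= 10 * 1e6 * 207 / 1000 bits
= 2070000 bits
= 258750 bytes
= 252.6855 KB
BDP = 2070000 bits (258750 bytes)


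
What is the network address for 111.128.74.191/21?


IP:   01101111.10000000.01001010.10111111
Mask: 11111111.11111111.11111000.00000000
AND operation:
Net:  01101111.10000000.01001000.00000000
Network: 111.128.72.0/21


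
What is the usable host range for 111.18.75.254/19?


Network: 111.18.64.0
Broadcast: 111.18.95.255
First usable = network + 1
Last usable = broadcast - 1
Range: 111.18.64.1 to 111.18.95.254


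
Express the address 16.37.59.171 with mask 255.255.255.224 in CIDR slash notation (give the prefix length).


Binary: 11111111.11111111.11111111.11100000
Count leading 1s
Prefix: /27


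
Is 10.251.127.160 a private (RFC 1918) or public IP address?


RFC 1918 private ranges:
  10.0.0.0/8 (10.0.0.0 - 10.255.255.255)
  172.16.0.0/12 (172.16.0.0 - 172.31.255.255)
  192.168.0.0/16 (192.168.0.0 - 192.168.255.255)
Private (in 10.0.0.0/8)


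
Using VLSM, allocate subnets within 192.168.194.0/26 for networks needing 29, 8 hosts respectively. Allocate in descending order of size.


29 hosts -> /27 (30 usable): 192.168.194.0/27
8 hosts -> /28 (14 usable): 192.168.194.32/28
Allocation: 192.168.194.0/27 (29 hosts, 30 usable); 192.168.194.32/28 (8 hosts, 14 usable)


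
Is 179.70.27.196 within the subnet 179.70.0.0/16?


Subnet network: 179.70.0.0
Test IP AND mask: 179.70.0.0
Yes, 179.70.27.196 is in 179.70.0.0/16


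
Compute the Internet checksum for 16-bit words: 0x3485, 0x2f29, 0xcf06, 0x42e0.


Sum all words (with carry folding):
+ 0x3485 = 0x3485
+ 0x2f29 = 0x63ae
+ 0xcf06 = 0x32b5
+ 0x42e0 = 0x7595
One's complement: ~0x7595
Checksum = 0x8a6a


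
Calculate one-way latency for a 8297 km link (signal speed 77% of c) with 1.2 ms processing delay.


Speed = 0.77 * 3e5 km/s = 231000 km/s
Propagation delay = 8297 / 231000 = 0.0359 s = 35.9177 ms
Processing delay = 1.2 ms
Total one-way latency = 37.1177 ms


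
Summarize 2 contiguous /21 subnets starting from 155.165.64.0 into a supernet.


Original prefix: /21
Number of subnets: 2 = 2^1
New prefix = 21 - 1 = 20
Supernet: 155.165.64.0/20


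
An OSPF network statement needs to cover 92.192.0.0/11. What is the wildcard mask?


Subnet mask: 255.224.0.0
Wildcard = 255.255.255.255 - subnet mask
255 - 255 = 0
255 - 224 = 31
255 - 0 = 255
255 - 0 = 255
Wildcard: 0.31.255.255


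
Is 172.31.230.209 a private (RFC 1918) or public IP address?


RFC 1918 private ranges:
  10.0.0.0/8 (10.0.0.0 - 10.255.255.255)
  172.16.0.0/12 (172.16.0.0 - 172.31.255.255)
  192.168.0.0/16 (192.168.0.0 - 192.168.255.255)
Private (in 172.16.0.0/12)


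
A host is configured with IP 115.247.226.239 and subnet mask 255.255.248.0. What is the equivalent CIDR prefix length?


Binary: 11111111.11111111.11111000.00000000
Count leading 1s
Prefix: /21


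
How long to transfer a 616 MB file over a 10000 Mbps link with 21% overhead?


Effective throughput = 10000 * (1 - 21/100) = 7900 Mbps
File size in Mb = 616 * 8 = 4928 Mb
Time = 4928 / 7900
Time = 0.6238 seconds


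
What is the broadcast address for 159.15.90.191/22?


Network: 159.15.88.0/22
Host bits = 10
Set all host bits to 1:
Broadcast: 159.15.91.255


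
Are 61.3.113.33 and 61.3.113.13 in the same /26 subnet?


Mask: 255.255.255.192
61.3.113.33 AND mask = 61.3.113.0
61.3.113.13 AND mask = 61.3.113.0
Yes, same subnet (61.3.113.0)


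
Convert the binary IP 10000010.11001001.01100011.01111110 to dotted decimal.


10000010 = 130
11001001 = 201
01100011 = 99
01111110 = 126
IP: 130.201.99.126


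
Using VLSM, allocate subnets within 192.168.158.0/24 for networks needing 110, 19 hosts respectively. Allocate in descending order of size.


110 hosts -> /25 (126 usable): 192.168.158.0/25
19 hosts -> /27 (30 usable): 192.168.158.128/27
Allocation: 192.168.158.0/25 (110 hosts, 126 usable); 192.168.158.128/27 (19 hosts, 30 usable)


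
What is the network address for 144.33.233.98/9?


IP:   10010000.00100001.11101001.01100010
Mask: 11111111.10000000.00000000.00000000
AND operation:
Net:  10010000.00000000.00000000.00000000
Network: 144.0.0.0/9


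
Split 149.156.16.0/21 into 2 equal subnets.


New prefix = 21 + 1 = 22
Each subnet has 1024 addresses
  149.156.16.0/22
  149.156.20.0/22
Subnets: 149.156.16.0/22, 149.156.20.0/22


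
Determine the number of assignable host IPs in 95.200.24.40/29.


Host bits = 32 - 29 = 3
Total addresses = 2^3 = 8
Usable = total - 2 (network and broadcast)
Usable hosts: 6


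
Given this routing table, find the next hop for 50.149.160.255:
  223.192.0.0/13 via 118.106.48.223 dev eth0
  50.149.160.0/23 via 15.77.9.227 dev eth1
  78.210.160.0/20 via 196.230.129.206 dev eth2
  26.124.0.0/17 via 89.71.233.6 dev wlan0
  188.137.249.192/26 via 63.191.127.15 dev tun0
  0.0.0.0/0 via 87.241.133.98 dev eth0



Longest prefix match for 50.149.160.255:
  /13 223.192.0.0: no
  /23 50.149.160.0: MATCH
  /20 78.210.160.0: no
  /17 26.124.0.0: no
  /26 188.137.249.192: no
  /0 0.0.0.0: MATCH
Selected: next-hop 15.77.9.227 via eth1 (matched /23)


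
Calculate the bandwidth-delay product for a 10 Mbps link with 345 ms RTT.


BDP = bandwidth * RTT
= 10 Mbps * 345 ms
= 10 * 1e6 * 345 / 1000 bits
= 3450000 bits
= 431250 bytes
= 421.1426 KB
BDP = 3450000 bits (431250 bytes)


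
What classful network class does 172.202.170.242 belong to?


First octet: 172
Binary: 10101100
10xxxxxx -> Class B (128-191)
Class B, default mask 255.255.0.0 (/16)


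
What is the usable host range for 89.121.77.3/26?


Network: 89.121.77.0
Broadcast: 89.121.77.63
First usable = network + 1
Last usable = broadcast - 1
Range: 89.121.77.1 to 89.121.77.62


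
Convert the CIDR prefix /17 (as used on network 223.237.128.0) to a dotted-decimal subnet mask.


/17 means 17 network bits, 15 host bits
Binary: 11111111111111111000000000000000
Mask: 255.255.128.0


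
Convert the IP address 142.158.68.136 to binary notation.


142 = 10001110
158 = 10011110
68 = 01000100
136 = 10001000
Binary: 10001110.10011110.01000100.10001000


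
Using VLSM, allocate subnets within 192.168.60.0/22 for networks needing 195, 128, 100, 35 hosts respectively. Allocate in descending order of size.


195 hosts -> /24 (254 usable): 192.168.60.0/24
128 hosts -> /24 (254 usable): 192.168.61.0/24
100 hosts -> /25 (126 usable): 192.168.62.0/25
35 hosts -> /26 (62 usable): 192.168.62.128/26
Allocation: 192.168.60.0/24 (195 hosts, 254 usable); 192.168.61.0/24 (128 hosts, 254 usable); 192.168.62.0/25 (100 hosts, 126 usable); 192.168.62.128/26 (35 hosts, 62 usable)


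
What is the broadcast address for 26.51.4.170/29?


Network: 26.51.4.168/29
Host bits = 3
Set all host bits to 1:
Broadcast: 26.51.4.175


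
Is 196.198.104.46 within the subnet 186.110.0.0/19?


Subnet network: 186.110.0.0
Test IP AND mask: 196.198.96.0
No, 196.198.104.46 is not in 186.110.0.0/19


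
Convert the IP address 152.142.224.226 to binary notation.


152 = 10011000
142 = 10001110
224 = 11100000
226 = 11100010
Binary: 10011000.10001110.11100000.11100010


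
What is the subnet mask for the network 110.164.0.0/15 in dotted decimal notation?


/15 means 15 network bits, 17 host bits
Binary: 11111111111111100000000000000000
Mask: 255.254.0.0


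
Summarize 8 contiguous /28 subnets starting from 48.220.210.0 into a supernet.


Original prefix: /28
Number of subnets: 8 = 2^3
New prefix = 28 - 3 = 25
Supernet: 48.220.210.0/25


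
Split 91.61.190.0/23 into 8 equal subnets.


New prefix = 23 + 3 = 26
Each subnet has 64 addresses
  91.61.190.0/26
  91.61.190.64/26
  91.61.190.128/26
  91.61.190.192/26
  91.61.191.0/26
  91.61.191.64/26
  91.61.191.128/26
  91.61.191.192/26
Subnets: 91.61.190.0/26, 91.61.190.64/26, 91.61.190.128/26, 91.61.190.192/26, 91.61.191.0/26, 91.61.191.64/26, 91.61.191.128/26, 91.61.191.192/26


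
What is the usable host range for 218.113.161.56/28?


Network: 218.113.161.48
Broadcast: 218.113.161.63
First usable = network + 1
Last usable = broadcast - 1
Range: 218.113.161.49 to 218.113.161.62


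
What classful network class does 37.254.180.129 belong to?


First octet: 37
Binary: 00100101
0xxxxxxx -> Class A (1-126)
Class A, default mask 255.0.0.0 (/8)


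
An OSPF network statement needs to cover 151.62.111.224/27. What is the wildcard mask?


Subnet mask: 255.255.255.224
Wildcard = 255.255.255.255 - subnet mask
255 - 255 = 0
255 - 255 = 0
255 - 255 = 0
255 - 224 = 31
Wildcard: 0.0.0.31


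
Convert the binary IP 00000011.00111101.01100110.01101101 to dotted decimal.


00000011 = 3
00111101 = 61
01100110 = 102
01101101 = 109
IP: 3.61.102.109


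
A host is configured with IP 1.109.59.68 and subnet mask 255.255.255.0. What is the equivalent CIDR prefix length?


Binary: 11111111.11111111.11111111.00000000
Count leading 1s
Prefix: /24


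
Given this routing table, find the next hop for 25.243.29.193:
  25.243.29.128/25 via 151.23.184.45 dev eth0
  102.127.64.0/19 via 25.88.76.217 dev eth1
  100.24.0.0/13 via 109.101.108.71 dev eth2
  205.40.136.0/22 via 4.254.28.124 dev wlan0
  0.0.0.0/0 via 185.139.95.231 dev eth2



Longest prefix match for 25.243.29.193:
  /25 25.243.29.128: MATCH
  /19 102.127.64.0: no
  /13 100.24.0.0: no
  /22 205.40.136.0: no
  /0 0.0.0.0: MATCH
Selected: next-hop 151.23.184.45 via eth0 (matched /25)


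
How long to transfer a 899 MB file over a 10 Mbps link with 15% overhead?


Effective throughput = 10 * (1 - 15/100) = 8.5 Mbps
File size in Mb = 899 * 8 = 7192 Mb
Time = 7192 / 8.5
Time = 846.1176 seconds


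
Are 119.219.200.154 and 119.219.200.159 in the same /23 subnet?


Mask: 255.255.254.0
119.219.200.154 AND mask = 119.219.200.0
119.219.200.159 AND mask = 119.219.200.0
Yes, same subnet (119.219.200.0)


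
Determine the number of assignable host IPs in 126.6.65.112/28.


Host bits = 32 - 28 = 4
Total addresses = 2^4 = 16
Usable = total - 2 (network and broadcast)
Usable hosts: 14


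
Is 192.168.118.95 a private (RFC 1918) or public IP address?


RFC 1918 private ranges:
  10.0.0.0/8 (10.0.0.0 - 10.255.255.255)
  172.16.0.0/12 (172.16.0.0 - 172.31.255.255)
  192.168.0.0/16 (192.168.0.0 - 192.168.255.255)
Private (in 192.168.0.0/16)


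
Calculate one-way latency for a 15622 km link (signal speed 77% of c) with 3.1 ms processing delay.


Speed = 0.77 * 3e5 km/s = 231000 km/s
Propagation delay = 15622 / 231000 = 0.0676 s = 67.6277 ms
Processing delay = 3.1 ms
Total one-way latency = 70.7277 ms


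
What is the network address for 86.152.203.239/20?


IP:   01010110.10011000.11001011.11101111
Mask: 11111111.11111111.11110000.00000000
AND operation:
Net:  01010110.10011000.11000000.00000000
Network: 86.152.192.0/20


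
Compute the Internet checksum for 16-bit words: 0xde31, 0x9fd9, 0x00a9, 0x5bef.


Sum all words (with carry folding):
+ 0xde31 = 0xde31
+ 0x9fd9 = 0x7e0b
+ 0x00a9 = 0x7eb4
+ 0x5bef = 0xdaa3
One's complement: ~0xdaa3
Checksum = 0x255c


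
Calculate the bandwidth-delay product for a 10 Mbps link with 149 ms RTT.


BDP = bandwidth * RTT
= 10 Mbps * 149 ms
= 10 * 1e6 * 149 / 1000 bits
= 1490000 bits
= 186250 bytes
= 181.8848 KB
BDP = 1490000 bits (186250 bytes)


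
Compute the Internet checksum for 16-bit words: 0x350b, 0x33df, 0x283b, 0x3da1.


Sum all words (with carry folding):
+ 0x350b = 0x350b
+ 0x33df = 0x68ea
+ 0x283b = 0x9125
+ 0x3da1 = 0xcec6
One's complement: ~0xcec6
Checksum = 0x3139


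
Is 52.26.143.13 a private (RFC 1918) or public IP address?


RFC 1918 private ranges:
  10.0.0.0/8 (10.0.0.0 - 10.255.255.255)
  172.16.0.0/12 (172.16.0.0 - 172.31.255.255)
  192.168.0.0/16 (192.168.0.0 - 192.168.255.255)
Public (not in any RFC 1918 range)


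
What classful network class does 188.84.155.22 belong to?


First octet: 188
Binary: 10111100
10xxxxxx -> Class B (128-191)
Class B, default mask 255.255.0.0 (/16)


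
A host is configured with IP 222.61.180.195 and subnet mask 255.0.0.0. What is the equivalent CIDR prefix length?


Binary: 11111111.00000000.00000000.00000000
Count leading 1s
Prefix: /8


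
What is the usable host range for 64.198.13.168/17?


Network: 64.198.0.0
Broadcast: 64.198.127.255
First usable = network + 1
Last usable = broadcast - 1
Range: 64.198.0.1 to 64.198.127.254


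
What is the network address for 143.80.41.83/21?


IP:   10001111.01010000.00101001.01010011
Mask: 11111111.11111111.11111000.00000000
AND operation:
Net:  10001111.01010000.00101000.00000000
Network: 143.80.40.0/21
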